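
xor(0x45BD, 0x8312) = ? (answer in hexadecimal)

0xC6AF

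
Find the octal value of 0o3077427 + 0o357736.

0o3457365

Add column by column in base 8, right to left:
  7+6 = 5 carry 1
  2+3+1 = 6
  4+7 = 3 carry 1
  7+7+1 = 7 carry 1
  7+5+1 = 5 carry 1
  0+3+1 = 4
  3+0 = 3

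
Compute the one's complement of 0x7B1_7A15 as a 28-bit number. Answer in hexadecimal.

0x84E85EA

Each hex digit d becomes F−d:
  7→8, B→4, 1→E, 7→8, A→5, 1→E, 5→A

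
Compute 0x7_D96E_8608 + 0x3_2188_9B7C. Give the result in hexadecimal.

0xAFAF72184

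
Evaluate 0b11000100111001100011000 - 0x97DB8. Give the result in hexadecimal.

0b11000100111001100011000 = 0x627318 in hexadecimal.
Subtract column by column in base 16:
  8-8 → 0
  1-B → 6 (borrow)
  3-D-1 → 5 (borrow)
  7-7-1 → F (borrow)
  2-9-1 → 8 (borrow)
  6-0-1 → 5

0x58F560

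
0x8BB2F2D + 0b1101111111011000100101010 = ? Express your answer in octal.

0x8BB2F2D = 0o1056627455 in octal.
0b1101111111011000100101010 = 0o157730452 in octal.
Add column by column in base 8, right to left:
  5+2 = 7
  5+5 = 2 carry 1
  4+4+1 = 1 carry 1
  7+0+1 = 0 carry 1
  2+3+1 = 6
  6+7 = 5 carry 1
  6+7+1 = 6 carry 1
  5+5+1 = 3 carry 1
  0+1+1 = 2
  1+0 = 1

0o1236560127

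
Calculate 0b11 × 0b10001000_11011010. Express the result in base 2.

0b11001101010001110

Multiply each base-2 digit by 3, carrying:
  0×3 = 0 → write 0
  1×3 = 3 → write 1 carry 1
  0×3+1 = 1 → write 1
  1×3 = 3 → write 1 carry 1
  1×3+1 = 4 → write 0 carry 2
  0×3+2 = 2 → write 0 carry 1
  1×3+1 = 4 → write 0 carry 2
  1×3+2 = 5 → write 1 carry 2
  0×3+2 = 2 → write 0 carry 1
  0×3+1 = 1 → write 1
  0×3 = 0 → write 0
  1×3 = 3 → write 1 carry 1
  0×3+1 = 1 → write 1
  0×3 = 0 → write 0
  0×3 = 0 → write 0
  1×3 = 3 → write 1 carry 1
  remaining carry: 1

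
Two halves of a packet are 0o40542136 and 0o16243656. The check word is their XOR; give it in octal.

XOR each oct digit independently (no carries):
  4^1=5, 0^6=6, 5^2=7, 4^4=0, 2^3=1, 1^6=7, 3^5=6, 6^6=0

0o56701760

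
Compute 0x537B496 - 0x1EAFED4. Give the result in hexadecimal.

0x34CB5C2

Subtract column by column in base 16:
  6-4 → 2
  9-D → C (borrow)
  4-E-1 → 5 (borrow)
  B-F-1 → B (borrow)
  7-A-1 → C (borrow)
  3-E-1 → 4 (borrow)
  5-1-1 → 3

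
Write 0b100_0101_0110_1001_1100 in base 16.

Group the bits into nibbles: 0100 0101 0110 1001 1100 → 4569C.

0x4569C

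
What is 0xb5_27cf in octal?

Expand each hex digit to 4 bits: b=1011 5=0101 2=0010 7=0111 c=1100 f=1111.
Group the bits in threes: 101 101 010 010 011 111 001 111 → 55223717.

0o55223717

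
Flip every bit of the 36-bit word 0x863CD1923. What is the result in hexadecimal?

0x79C32E6DC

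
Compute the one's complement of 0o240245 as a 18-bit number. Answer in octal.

0o537532

Each oct digit d becomes 7−d:
  2→5, 4→3, 0→7, 2→5, 4→3, 5→2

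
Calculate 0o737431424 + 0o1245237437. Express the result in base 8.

Add column by column in base 8, right to left:
  4+7 = 3 carry 1
  2+3+1 = 6
  4+4 = 0 carry 1
  1+7+1 = 1 carry 1
  3+3+1 = 7
  4+2 = 6
  7+5 = 4 carry 1
  3+4+1 = 0 carry 1
  7+2+1 = 2 carry 1
  0+1+1 = 2

0o2204671063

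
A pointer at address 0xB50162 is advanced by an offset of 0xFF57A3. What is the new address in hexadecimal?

0x1B45905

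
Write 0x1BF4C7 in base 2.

0b110111111010011000111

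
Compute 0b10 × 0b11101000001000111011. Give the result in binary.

0b111010000010001110110

Multiply each base-2 digit by 2, carrying:
  1×2 = 2 → write 0 carry 1
  1×2+1 = 3 → write 1 carry 1
  0×2+1 = 1 → write 1
  1×2 = 2 → write 0 carry 1
  1×2+1 = 3 → write 1 carry 1
  1×2+1 = 3 → write 1 carry 1
  0×2+1 = 1 → write 1
  0×2 = 0 → write 0
  0×2 = 0 → write 0
  1×2 = 2 → write 0 carry 1
  0×2+1 = 1 → write 1
  0×2 = 0 → write 0
  0×2 = 0 → write 0
  0×2 = 0 → write 0
  0×2 = 0 → write 0
  1×2 = 2 → write 0 carry 1
  0×2+1 = 1 → write 1
  1×2 = 2 → write 0 carry 1
  1×2+1 = 3 → write 1 carry 1
  1×2+1 = 3 → write 1 carry 1
  remaining carry: 1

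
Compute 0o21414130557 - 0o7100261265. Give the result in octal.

Subtract column by column in base 8:
  7-5 → 2
  5-6 → 7 (borrow)
  5-2-1 → 2
  0-1 → 7 (borrow)
  3-6-1 → 4 (borrow)
  1-2-1 → 6 (borrow)
  4-0-1 → 3
  1-0 → 1
  4-1 → 3
  1-7 → 2 (borrow)
  2-0-1 → 1

0o12313647272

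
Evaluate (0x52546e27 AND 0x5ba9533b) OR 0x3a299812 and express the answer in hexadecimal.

0x52546e27 AND 0x5ba9533b = 0x52004223.
Then OR with 0x3a299812.

0x7a29da33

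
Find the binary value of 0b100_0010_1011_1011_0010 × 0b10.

0b10000101011101100100

Multiply each base-2 digit by 2, carrying:
  0×2 = 0 → write 0
  1×2 = 2 → write 0 carry 1
  0×2+1 = 1 → write 1
  0×2 = 0 → write 0
  1×2 = 2 → write 0 carry 1
  1×2+1 = 3 → write 1 carry 1
  0×2+1 = 1 → write 1
  1×2 = 2 → write 0 carry 1
  1×2+1 = 3 → write 1 carry 1
  1×2+1 = 3 → write 1 carry 1
  0×2+1 = 1 → write 1
  1×2 = 2 → write 0 carry 1
  0×2+1 = 1 → write 1
  1×2 = 2 → write 0 carry 1
  0×2+1 = 1 → write 1
  0×2 = 0 → write 0
  0×2 = 0 → write 0
  0×2 = 0 → write 0
  1×2 = 2 → write 0 carry 1
  remaining carry: 1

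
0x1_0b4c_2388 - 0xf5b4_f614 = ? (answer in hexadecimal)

0x15972d74

Subtract column by column in base 16:
  8-4 → 4
  8-1 → 7
  3-6 → d (borrow)
  2-f-1 → 2 (borrow)
  c-4-1 → 7
  4-b → 9 (borrow)
  b-5-1 → 5
  0-f → 1 (borrow)
  1-0-1 → 0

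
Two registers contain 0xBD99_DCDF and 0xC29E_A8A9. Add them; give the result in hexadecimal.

Add column by column in base 16, right to left:
  F+9 = 8 carry 1
  D+A+1 = 8 carry 1
  C+8+1 = 5 carry 1
  D+A+1 = 8 carry 1
  9+E+1 = 8 carry 1
  9+9+1 = 3 carry 1
  D+2+1 = 0 carry 1
  B+C+1 = 8 carry 1
  final carry 1

0x180388588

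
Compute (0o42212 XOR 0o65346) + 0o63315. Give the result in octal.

0o112471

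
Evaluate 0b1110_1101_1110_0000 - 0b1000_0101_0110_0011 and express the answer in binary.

Subtract column by column in base 2:
  0-1 → 1 (borrow)
  0-1-1 → 0 (borrow)
  0-0-1 → 1 (borrow)
  0-0-1 → 1 (borrow)
  0-0-1 → 1 (borrow)
  1-1-1 → 1 (borrow)
  1-1-1 → 1 (borrow)
  1-0-1 → 0
  1-1 → 0
  0-0 → 0
  1-1 → 0
  1-0 → 1
  0-0 → 0
  1-0 → 1
  1-0 → 1
  1-1 → 0

0b110100001111101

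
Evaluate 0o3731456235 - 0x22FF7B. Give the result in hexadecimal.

0o3731456235 = 0x1F665C9D in hexadecimal.
Subtract column by column in base 16:
  D-B → 2
  9-7 → 2
  C-F → D (borrow)
  5-F-1 → 5 (borrow)
  6-2-1 → 3
  6-2 → 4
  F-0 → F
  1-0 → 1

0x1F435D22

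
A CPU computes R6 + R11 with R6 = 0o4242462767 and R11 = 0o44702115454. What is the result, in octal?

Add column by column in base 8, right to left:
  7+4 = 3 carry 1
  6+5+1 = 4 carry 1
  7+4+1 = 4 carry 1
  2+5+1 = 0 carry 1
  6+1+1 = 0 carry 1
  4+1+1 = 6
  2+2 = 4
  4+0 = 4
  2+7 = 1 carry 1
  4+4+1 = 1 carry 1
  0+4+1 = 5

0o51144600443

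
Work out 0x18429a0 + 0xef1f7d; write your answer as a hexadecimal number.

0x273491d

Add column by column in base 16, right to left:
  0+d = d
  a+7 = 1 carry 1
  9+f+1 = 9 carry 1
  2+1+1 = 4
  4+f = 3 carry 1
  8+e+1 = 7 carry 1
  1+0+1 = 2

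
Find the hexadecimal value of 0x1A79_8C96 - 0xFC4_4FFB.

Subtract column by column in base 16:
  6-B → B (borrow)
  9-F-1 → 9 (borrow)
  C-F-1 → C (borrow)
  8-4-1 → 3
  9-4 → 5
  7-C → B (borrow)
  A-F-1 → A (borrow)
  1-0-1 → 0

0xAB53C9B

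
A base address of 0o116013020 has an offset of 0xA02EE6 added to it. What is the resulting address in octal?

0o166042366

0xA02EE6 = 0o50027346 in octal.
Add column by column in base 8, right to left:
  0+6 = 6
  2+4 = 6
  0+3 = 3
  3+7 = 2 carry 1
  1+2+1 = 4
  0+0 = 0
  6+0 = 6
  1+5 = 6
  1+0 = 1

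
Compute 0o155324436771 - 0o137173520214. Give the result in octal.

0o16130716555

Subtract column by column in base 8:
  1-4 → 5 (borrow)
  7-1-1 → 5
  7-2 → 5
  6-0 → 6
  3-2 → 1
  4-5 → 7 (borrow)
  4-3-1 → 0
  2-7 → 3 (borrow)
  3-1-1 → 1
  5-7 → 6 (borrow)
  5-3-1 → 1
  1-1 → 0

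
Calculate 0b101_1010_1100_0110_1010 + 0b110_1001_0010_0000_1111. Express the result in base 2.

0b11000011111001111001

Add column by column in base 2, right to left:
  0+1 = 1
  1+1 = 0 carry 1
  0+1+1 = 0 carry 1
  1+1+1 = 1 carry 1
  0+0+1 = 1
  1+0 = 1
  1+0 = 1
  0+0 = 0
  0+0 = 0
  0+1 = 1
  1+0 = 1
  1+0 = 1
  0+1 = 1
  1+0 = 1
  0+0 = 0
  1+1 = 0 carry 1
  1+0+1 = 0 carry 1
  0+1+1 = 0 carry 1
  1+1+1 = 1 carry 1
  final carry 1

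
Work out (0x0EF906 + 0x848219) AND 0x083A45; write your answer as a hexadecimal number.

0x3A05

Add column by column in base 16, right to left:
  6+9 = F
  0+1 = 1
  9+2 = B
  F+8 = 7 carry 1
  E+4+1 = 3 carry 1
  0+8+1 = 9
Sum = 0x937B1F; now AND with 0x083A45:
  9&0=0, 3&8=0, 7&3=3, B&A=A, 1&4=0, F&5=5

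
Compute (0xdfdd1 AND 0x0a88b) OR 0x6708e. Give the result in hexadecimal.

0xdfdd1 AND 0x0a88b = 0x0a881.
Then OR with 0x6708e.

0x6f88f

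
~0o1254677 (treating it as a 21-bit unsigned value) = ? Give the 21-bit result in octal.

0o6523100

Each oct digit d becomes 7−d:
  1→6, 2→5, 5→2, 4→3, 6→1, 7→0, 7→0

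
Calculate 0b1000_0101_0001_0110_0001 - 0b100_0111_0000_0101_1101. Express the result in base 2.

0b111110000100000100

Subtract column by column in base 2:
  1-1 → 0
  0-0 → 0
  0-1 → 1 (borrow)
  0-1-1 → 0 (borrow)
  0-1-1 → 0 (borrow)
  1-0-1 → 0
  1-1 → 0
  0-0 → 0
  1-0 → 1
  0-0 → 0
  0-0 → 0
  0-0 → 0
  1-1 → 0
  0-1 → 1 (borrow)
  1-1-1 → 1 (borrow)
  0-0-1 → 1 (borrow)
  0-0-1 → 1 (borrow)
  0-0-1 → 1 (borrow)
  0-1-1 → 0 (borrow)
  1-0-1 → 0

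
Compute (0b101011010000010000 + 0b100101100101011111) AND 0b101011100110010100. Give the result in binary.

Add column by column in base 2, right to left:
  0+1 = 1
  0+1 = 1
  0+1 = 1
  0+1 = 1
  1+1 = 0 carry 1
  0+0+1 = 1
  0+1 = 1
  0+0 = 0
  0+1 = 1
  0+0 = 0
  1+0 = 1
  0+1 = 1
  1+1 = 0 carry 1
  1+0+1 = 0 carry 1
  0+1+1 = 0 carry 1
  1+0+1 = 0 carry 1
  0+0+1 = 1
  1+1 = 0 carry 1
  final carry 1
Sum = 0b1010000110101101111; now AND with 0b101011100110010100:
  1010000110101101111
& 0101011100110010100
= 0000000100100000100

0b100100000100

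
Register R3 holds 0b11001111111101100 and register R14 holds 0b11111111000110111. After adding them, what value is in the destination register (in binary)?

Add column by column in base 2, right to left:
  0+1 = 1
  0+1 = 1
  1+1 = 0 carry 1
  1+0+1 = 0 carry 1
  0+1+1 = 0 carry 1
  1+1+1 = 1 carry 1
  1+0+1 = 0 carry 1
  1+0+1 = 0 carry 1
  1+0+1 = 0 carry 1
  1+1+1 = 1 carry 1
  1+1+1 = 1 carry 1
  1+1+1 = 1 carry 1
  1+1+1 = 1 carry 1
  0+1+1 = 0 carry 1
  0+1+1 = 0 carry 1
  1+1+1 = 1 carry 1
  1+1+1 = 1 carry 1
  final carry 1

0b111001111000100011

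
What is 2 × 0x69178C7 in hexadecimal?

0xD22F18E

Multiply each base-16 digit by 2, carrying:
  7×2 = 14 → write E
  C×2 = 24 → write 8 carry 1
  8×2+1 = 17 → write 1 carry 1
  7×2+1 = 15 → write F
  1×2 = 2 → write 2
  9×2 = 18 → write 2 carry 1
  6×2+1 = 13 → write D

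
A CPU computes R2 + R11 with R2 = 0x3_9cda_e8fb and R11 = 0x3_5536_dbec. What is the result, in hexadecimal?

0x6f211c4e7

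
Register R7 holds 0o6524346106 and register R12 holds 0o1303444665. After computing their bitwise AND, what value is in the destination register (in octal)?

AND each oct digit independently (no carries):
  6&1=0, 5&3=1, 2&0=0, 4&3=0, 3&4=0, 4&4=4, 6&4=4, 1&6=0, 0&6=0, 6&5=4

0o0100044004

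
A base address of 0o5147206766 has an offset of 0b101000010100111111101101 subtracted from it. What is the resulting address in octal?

0o5076737011

0b101000010100111111101101 = 0o50247755 in octal.
Subtract column by column in base 8:
  6-5 → 1
  6-5 → 1
  7-7 → 0
  6-7 → 7 (borrow)
  0-4-1 → 3 (borrow)
  2-2-1 → 7 (borrow)
  7-0-1 → 6
  4-5 → 7 (borrow)
  1-0-1 → 0
  5-0 → 5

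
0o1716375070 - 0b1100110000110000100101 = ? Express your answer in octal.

0b1100110000110000100101 = 0o14606045 in octal.
Subtract column by column in base 8:
  0-5 → 3 (borrow)
  7-4-1 → 2
  0-0 → 0
  5-6 → 7 (borrow)
  7-0-1 → 6
  3-6 → 5 (borrow)
  6-4-1 → 1
  1-1 → 0
  7-0 → 7
  1-0 → 1

0o1701567023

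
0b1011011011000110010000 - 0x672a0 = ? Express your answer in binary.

0b1001110011111011110000

0x672a0 = 0b1100111001010100000 in binary.
Subtract column by column in base 2:
  0-0 → 0
  0-0 → 0
  0-0 → 0
  0-0 → 0
  1-0 → 1
  0-1 → 1 (borrow)
  0-0-1 → 1 (borrow)
  1-1-1 → 1 (borrow)
  1-0-1 → 0
  0-1 → 1 (borrow)
  0-0-1 → 1 (borrow)
  0-0-1 → 1 (borrow)
  1-1-1 → 1 (borrow)
  1-1-1 → 1 (borrow)
  0-1-1 → 0 (borrow)
  1-0-1 → 0
  1-0 → 1
  0-1 → 1 (borrow)
  1-1-1 → 1 (borrow)
  1-0-1 → 0
  0-0 → 0
  1-0 → 1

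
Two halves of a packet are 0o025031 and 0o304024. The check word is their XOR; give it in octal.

0o321015

XOR each oct digit independently (no carries):
  0^3=3, 2^0=2, 5^4=1, 0^0=0, 3^2=1, 1^4=5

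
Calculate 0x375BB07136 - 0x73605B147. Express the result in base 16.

0x3025AABFEF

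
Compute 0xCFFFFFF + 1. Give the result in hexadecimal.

The trailing 6 digits are F (max in base 16), so adding 1 cascades: they roll to 0 and the next digit up increments.

0xD000000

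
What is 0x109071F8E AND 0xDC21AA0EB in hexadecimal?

AND each hex digit independently (no carries):
  1&D=1, 0&C=0, 9&2=0, 0&1=0, 7&A=2, 1&A=0, F&0=0, 8&E=8, E&B=A

0x10002008A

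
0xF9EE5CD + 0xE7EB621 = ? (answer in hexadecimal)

0x1E1D9BEE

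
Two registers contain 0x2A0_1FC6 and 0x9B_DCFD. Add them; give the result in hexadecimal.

0x33BFCC3

Add column by column in base 16, right to left:
  6+D = 3 carry 1
  C+F+1 = C carry 1
  F+C+1 = C carry 1
  1+D+1 = F
  0+B = B
  A+9 = 3 carry 1
  2+0+1 = 3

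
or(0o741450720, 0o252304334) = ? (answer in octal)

OR each oct digit independently (no carries):
  7|2=7, 4|5=5, 1|2=3, 4|3=7, 5|0=5, 0|4=4, 7|3=7, 2|3=3, 0|4=4

0o753754734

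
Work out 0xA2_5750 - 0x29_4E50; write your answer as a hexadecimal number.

0x790900

Subtract column by column in base 16:
  0-0 → 0
  5-5 → 0
  7-E → 9 (borrow)
  5-4-1 → 0
  2-9 → 9 (borrow)
  A-2-1 → 7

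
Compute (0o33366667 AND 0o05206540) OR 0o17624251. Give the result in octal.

0o33366667 AND 0o05206540 = 0o01206440.
Then OR with 0o17624251.

0o17626651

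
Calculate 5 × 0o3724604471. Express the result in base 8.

Multiply each base-8 digit by 5, carrying:
  1×5 = 5 → write 5
  7×5 = 35 → write 3 carry 4
  4×5+4 = 24 → write 0 carry 3
  4×5+3 = 23 → write 7 carry 2
  0×5+2 = 2 → write 2
  6×5 = 30 → write 6 carry 3
  4×5+3 = 23 → write 7 carry 2
  2×5+2 = 12 → write 4 carry 1
  7×5+1 = 36 → write 4 carry 4
  3×5+4 = 19 → write 3 carry 2
  remaining carry: 2

0o23447627035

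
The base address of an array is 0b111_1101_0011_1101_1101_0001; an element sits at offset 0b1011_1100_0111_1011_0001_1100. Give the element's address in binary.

0b1001110011011100011101101

Add column by column in base 2, right to left:
  1+0 = 1
  0+0 = 0
  0+1 = 1
  0+1 = 1
  1+1 = 0 carry 1
  0+0+1 = 1
  1+0 = 1
  1+0 = 1
  1+1 = 0 carry 1
  0+1+1 = 0 carry 1
  1+0+1 = 0 carry 1
  1+1+1 = 1 carry 1
  1+1+1 = 1 carry 1
  1+1+1 = 1 carry 1
  0+1+1 = 0 carry 1
  0+0+1 = 1
  1+0 = 1
  0+0 = 0
  1+1 = 0 carry 1
  1+1+1 = 1 carry 1
  1+1+1 = 1 carry 1
  1+1+1 = 1 carry 1
  1+0+1 = 0 carry 1
  0+1+1 = 0 carry 1
  final carry 1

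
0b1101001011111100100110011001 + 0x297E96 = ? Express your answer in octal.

0b1101001011111100100110011001 = 0o1513744631 in octal.
0x297E96 = 0o12277226 in octal.
Add column by column in base 8, right to left:
  1+6 = 7
  3+2 = 5
  6+2 = 0 carry 1
  4+7+1 = 4 carry 1
  4+7+1 = 4 carry 1
  7+2+1 = 2 carry 1
  3+2+1 = 6
  1+1 = 2
  5+0 = 5
  1+0 = 1

0o1526244057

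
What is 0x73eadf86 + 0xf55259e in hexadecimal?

0x83400524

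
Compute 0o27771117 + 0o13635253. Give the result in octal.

0o43626372

Add column by column in base 8, right to left:
  7+3 = 2 carry 1
  1+5+1 = 7
  1+2 = 3
  1+5 = 6
  7+3 = 2 carry 1
  7+6+1 = 6 carry 1
  7+3+1 = 3 carry 1
  2+1+1 = 4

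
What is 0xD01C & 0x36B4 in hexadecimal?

0x1014

AND each hex digit independently (no carries):
  D&3=1, 0&6=0, 1&B=1, C&4=4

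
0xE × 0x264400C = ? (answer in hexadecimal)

Multiply each base-16 digit by 14, carrying:
  C×14 = 168 → write 8 carry 10
  0×14+10 = 10 → write A
  0×14 = 0 → write 0
  4×14 = 56 → write 8 carry 3
  4×14+3 = 59 → write B carry 3
  6×14+3 = 87 → write 7 carry 5
  2×14+5 = 33 → write 1 carry 2
  remaining carry: 2

0x217B80A8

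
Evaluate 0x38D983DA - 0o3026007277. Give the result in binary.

0x38D983DA = 0b111000110110011000001111011010 in binary.
0o3026007277 = 0b11000010110000000111010111111 in binary.
Subtract column by column in base 2:
  0-1 → 1 (borrow)
  1-1-1 → 1 (borrow)
  0-1-1 → 0 (borrow)
  1-1-1 → 1 (borrow)
  1-1-1 → 1 (borrow)
  0-1-1 → 0 (borrow)
  1-0-1 → 0
  1-1 → 0
  1-0 → 1
  1-1 → 0
  0-1 → 1 (borrow)
  0-1-1 → 0 (borrow)
  0-0-1 → 1 (borrow)
  0-0-1 → 1 (borrow)
  0-0-1 → 1 (borrow)
  1-0-1 → 0
  1-0 → 1
  0-0 → 0
  0-0 → 0
  1-1 → 0
  1-1 → 0
  0-0 → 0
  1-1 → 0
  1-0 → 1
  0-0 → 0
  0-0 → 0
  0-0 → 0
  1-1 → 0
  1-1 → 0
  1-0 → 1

0b100000100000010111010100011011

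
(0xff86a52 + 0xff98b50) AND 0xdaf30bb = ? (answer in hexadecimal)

0xda130a2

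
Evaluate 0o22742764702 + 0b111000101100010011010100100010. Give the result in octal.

0b111000101100010011010100100010 = 0o7054232442 in octal.
Add column by column in base 8, right to left:
  2+2 = 4
  0+4 = 4
  7+4 = 3 carry 1
  4+2+1 = 7
  6+3 = 1 carry 1
  7+2+1 = 2 carry 1
  2+4+1 = 7
  4+5 = 1 carry 1
  7+0+1 = 0 carry 1
  2+7+1 = 2 carry 1
  2+0+1 = 3

0o32017217344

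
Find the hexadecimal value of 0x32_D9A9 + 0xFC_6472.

0x12F3E1B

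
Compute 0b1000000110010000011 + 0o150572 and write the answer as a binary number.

0o150572 = 0b1101000101111010 in binary.
Add column by column in base 2, right to left:
  1+0 = 1
  1+1 = 0 carry 1
  0+0+1 = 1
  0+1 = 1
  0+1 = 1
  0+1 = 1
  0+1 = 1
  1+0 = 1
  0+1 = 1
  0+0 = 0
  1+0 = 1
  1+0 = 1
  0+1 = 1
  0+0 = 0
  0+1 = 1
  0+1 = 1
  0+0 = 0
  0+0 = 0
  1+0 = 1

0b1001101110111111101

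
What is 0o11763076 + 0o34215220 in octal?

0o46200316

Add column by column in base 8, right to left:
  6+0 = 6
  7+2 = 1 carry 1
  0+2+1 = 3
  3+5 = 0 carry 1
  6+1+1 = 0 carry 1
  7+2+1 = 2 carry 1
  1+4+1 = 6
  1+3 = 4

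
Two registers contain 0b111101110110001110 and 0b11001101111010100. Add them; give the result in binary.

0b1010111100101100010

Add column by column in base 2, right to left:
  0+0 = 0
  1+0 = 1
  1+1 = 0 carry 1
  1+0+1 = 0 carry 1
  0+1+1 = 0 carry 1
  0+0+1 = 1
  0+1 = 1
  1+1 = 0 carry 1
  1+1+1 = 1 carry 1
  0+1+1 = 0 carry 1
  1+0+1 = 0 carry 1
  1+1+1 = 1 carry 1
  1+1+1 = 1 carry 1
  0+0+1 = 1
  1+0 = 1
  1+1 = 0 carry 1
  1+1+1 = 1 carry 1
  1+0+1 = 0 carry 1
  final carry 1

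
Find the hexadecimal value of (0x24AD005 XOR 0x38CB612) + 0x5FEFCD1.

0x7C562E8

First 0x24AD005 XOR 0x38CB612 = 0x1C66617.
Add column by column in base 16, right to left:
  7+1 = 8
  1+D = E
  6+C = 2 carry 1
  6+F+1 = 6 carry 1
  6+E+1 = 5 carry 1
  C+F+1 = C carry 1
  1+5+1 = 7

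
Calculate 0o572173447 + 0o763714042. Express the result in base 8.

0o1556107511

Add column by column in base 8, right to left:
  7+2 = 1 carry 1
  4+4+1 = 1 carry 1
  4+0+1 = 5
  3+4 = 7
  7+1 = 0 carry 1
  1+7+1 = 1 carry 1
  2+3+1 = 6
  7+6 = 5 carry 1
  5+7+1 = 5 carry 1
  final carry 1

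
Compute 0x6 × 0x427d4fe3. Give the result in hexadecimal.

0x18eefdf52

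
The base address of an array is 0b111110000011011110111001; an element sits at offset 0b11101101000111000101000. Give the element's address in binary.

Add column by column in base 2, right to left:
  1+0 = 1
  0+0 = 0
  0+0 = 0
  1+1 = 0 carry 1
  1+0+1 = 0 carry 1
  1+1+1 = 1 carry 1
  0+0+1 = 1
  1+0 = 1
  1+0 = 1
  1+1 = 0 carry 1
  1+1+1 = 1 carry 1
  0+1+1 = 0 carry 1
  1+0+1 = 0 carry 1
  1+0+1 = 0 carry 1
  0+0+1 = 1
  0+1 = 1
  0+0 = 0
  0+1 = 1
  0+1 = 1
  1+0 = 1
  1+1 = 0 carry 1
  1+1+1 = 1 carry 1
  1+1+1 = 1 carry 1
  1+0+1 = 0 carry 1
  final carry 1

0b1011011101100010111100001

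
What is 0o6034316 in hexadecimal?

Each octal digit is 3 bits: 6=110 0=000 3=011 4=100 3=011 1=001 6=110.
Group the bits into nibbles: 0001 1000 0011 1000 1100 1110 → 1838CE.

0x1838CE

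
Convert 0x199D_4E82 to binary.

0b11001100111010100111010000010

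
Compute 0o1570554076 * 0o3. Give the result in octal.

Multiply each base-8 digit by 3, carrying:
  6×3 = 18 → write 2 carry 2
  7×3+2 = 23 → write 7 carry 2
  0×3+2 = 2 → write 2
  4×3 = 12 → write 4 carry 1
  5×3+1 = 16 → write 0 carry 2
  5×3+2 = 17 → write 1 carry 2
  0×3+2 = 2 → write 2
  7×3 = 21 → write 5 carry 2
  5×3+2 = 17 → write 1 carry 2
  1×3+2 = 5 → write 5

0o5152104272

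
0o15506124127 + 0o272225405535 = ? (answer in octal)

0o307733531664

Add column by column in base 8, right to left:
  7+5 = 4 carry 1
  2+3+1 = 6
  1+5 = 6
  4+5 = 1 carry 1
  2+0+1 = 3
  1+4 = 5
  6+5 = 3 carry 1
  0+2+1 = 3
  5+2 = 7
  5+2 = 7
  1+7 = 0 carry 1
  0+2+1 = 3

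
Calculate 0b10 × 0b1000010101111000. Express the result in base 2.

Multiply each base-2 digit by 2, carrying:
  0×2 = 0 → write 0
  0×2 = 0 → write 0
  0×2 = 0 → write 0
  1×2 = 2 → write 0 carry 1
  1×2+1 = 3 → write 1 carry 1
  1×2+1 = 3 → write 1 carry 1
  1×2+1 = 3 → write 1 carry 1
  0×2+1 = 1 → write 1
  1×2 = 2 → write 0 carry 1
  0×2+1 = 1 → write 1
  1×2 = 2 → write 0 carry 1
  0×2+1 = 1 → write 1
  0×2 = 0 → write 0
  0×2 = 0 → write 0
  0×2 = 0 → write 0
  1×2 = 2 → write 0 carry 1
  remaining carry: 1

0b10000101011110000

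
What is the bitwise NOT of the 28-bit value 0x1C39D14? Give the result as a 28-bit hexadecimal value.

0xE3C62EB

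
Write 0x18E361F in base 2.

0b1100011100011011000011111

Expand each hex digit to 4 bits: 1=0001 8=1000 E=1110 3=0011 6=0110 1=0001 F=1111.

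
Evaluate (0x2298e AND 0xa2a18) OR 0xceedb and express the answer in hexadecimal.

0xeeedb

0x2298e AND 0xa2a18 = 0x22808.
Then OR with 0xceedb.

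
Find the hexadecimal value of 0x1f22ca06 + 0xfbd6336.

0x2ee02d3c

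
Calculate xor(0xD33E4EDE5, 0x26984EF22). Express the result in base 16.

XOR each hex digit independently (no carries):
  D^2=F, 3^6=5, 3^9=A, E^8=6, 4^4=0, E^E=0, D^F=2, E^2=C, 5^2=7

0xF5A6002C7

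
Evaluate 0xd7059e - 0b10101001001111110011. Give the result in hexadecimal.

0b10101001001111110011 = 0xa93f3 in hexadecimal.
Subtract column by column in base 16:
  e-3 → b
  9-f → a (borrow)
  5-3-1 → 1
  0-9 → 7 (borrow)
  7-a-1 → c (borrow)
  d-0-1 → c

0xcc71ab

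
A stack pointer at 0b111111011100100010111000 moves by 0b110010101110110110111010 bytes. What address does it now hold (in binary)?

0b1110010001011011001110010

Add column by column in base 2, right to left:
  0+0 = 0
  0+1 = 1
  0+0 = 0
  1+1 = 0 carry 1
  1+1+1 = 1 carry 1
  1+1+1 = 1 carry 1
  0+0+1 = 1
  1+1 = 0 carry 1
  0+1+1 = 0 carry 1
  0+0+1 = 1
  0+1 = 1
  1+1 = 0 carry 1
  0+0+1 = 1
  0+1 = 1
  1+1 = 0 carry 1
  1+1+1 = 1 carry 1
  1+0+1 = 0 carry 1
  0+1+1 = 0 carry 1
  1+0+1 = 0 carry 1
  1+1+1 = 1 carry 1
  1+0+1 = 0 carry 1
  1+0+1 = 0 carry 1
  1+1+1 = 1 carry 1
  1+1+1 = 1 carry 1
  final carry 1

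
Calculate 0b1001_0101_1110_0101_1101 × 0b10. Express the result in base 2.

Multiply each base-2 digit by 2, carrying:
  1×2 = 2 → write 0 carry 1
  0×2+1 = 1 → write 1
  1×2 = 2 → write 0 carry 1
  1×2+1 = 3 → write 1 carry 1
  1×2+1 = 3 → write 1 carry 1
  0×2+1 = 1 → write 1
  1×2 = 2 → write 0 carry 1
  0×2+1 = 1 → write 1
  0×2 = 0 → write 0
  1×2 = 2 → write 0 carry 1
  1×2+1 = 3 → write 1 carry 1
  1×2+1 = 3 → write 1 carry 1
  1×2+1 = 3 → write 1 carry 1
  0×2+1 = 1 → write 1
  1×2 = 2 → write 0 carry 1
  0×2+1 = 1 → write 1
  1×2 = 2 → write 0 carry 1
  0×2+1 = 1 → write 1
  0×2 = 0 → write 0
  1×2 = 2 → write 0 carry 1
  remaining carry: 1

0b100101011110010111010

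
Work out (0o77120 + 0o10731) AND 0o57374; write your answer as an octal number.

Add column by column in base 8, right to left:
  0+1 = 1
  2+3 = 5
  1+7 = 0 carry 1
  7+0+1 = 0 carry 1
  7+1+1 = 1 carry 1
  final carry 1
Sum = 0o110051; now AND with 0o57374:
  1&0=0, 1&5=1, 0&7=0, 0&3=0, 5&7=5, 1&4=0

0o10050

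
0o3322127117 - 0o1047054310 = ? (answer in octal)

0o2253052607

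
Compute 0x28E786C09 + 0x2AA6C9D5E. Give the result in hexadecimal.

Add column by column in base 16, right to left:
  9+E = 7 carry 1
  0+5+1 = 6
  C+D = 9 carry 1
  6+9+1 = 0 carry 1
  8+C+1 = 5 carry 1
  7+6+1 = E
  E+A = 8 carry 1
  8+A+1 = 3 carry 1
  2+2+1 = 5

0x538E50967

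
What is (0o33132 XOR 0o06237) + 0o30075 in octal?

0o65402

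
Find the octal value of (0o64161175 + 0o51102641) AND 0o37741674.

0o35240034

Add column by column in base 8, right to left:
  5+1 = 6
  7+4 = 3 carry 1
  1+6+1 = 0 carry 1
  1+2+1 = 4
  6+0 = 6
  1+1 = 2
  4+1 = 5
  6+5 = 3 carry 1
  final carry 1
Sum = 0o135264036; now AND with 0o37741674:
  1&0=0, 3&3=3, 5&7=5, 2&7=2, 6&4=4, 4&1=0, 0&6=0, 3&7=3, 6&4=4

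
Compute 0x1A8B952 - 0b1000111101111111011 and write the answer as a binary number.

0b1101001000011110101010111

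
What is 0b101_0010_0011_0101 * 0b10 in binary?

0b1010010001101010

Multiply each base-2 digit by 2, carrying:
  1×2 = 2 → write 0 carry 1
  0×2+1 = 1 → write 1
  1×2 = 2 → write 0 carry 1
  0×2+1 = 1 → write 1
  1×2 = 2 → write 0 carry 1
  1×2+1 = 3 → write 1 carry 1
  0×2+1 = 1 → write 1
  0×2 = 0 → write 0
  0×2 = 0 → write 0
  1×2 = 2 → write 0 carry 1
  0×2+1 = 1 → write 1
  0×2 = 0 → write 0
  1×2 = 2 → write 0 carry 1
  0×2+1 = 1 → write 1
  1×2 = 2 → write 0 carry 1
  remaining carry: 1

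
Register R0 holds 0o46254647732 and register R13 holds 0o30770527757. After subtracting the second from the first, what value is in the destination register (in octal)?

Subtract column by column in base 8:
  2-7 → 3 (borrow)
  3-5-1 → 5 (borrow)
  7-7-1 → 7 (borrow)
  7-7-1 → 7 (borrow)
  4-2-1 → 1
  6-5 → 1
  4-0 → 4
  5-7 → 6 (borrow)
  2-7-1 → 2 (borrow)
  6-0-1 → 5
  4-3 → 1

0o15264117753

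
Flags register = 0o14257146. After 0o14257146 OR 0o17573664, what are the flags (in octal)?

0o17777766

OR each oct digit independently (no carries):
  1|1=1, 4|7=7, 2|5=7, 5|7=7, 7|3=7, 1|6=7, 4|6=6, 6|4=6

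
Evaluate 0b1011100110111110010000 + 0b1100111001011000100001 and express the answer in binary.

0b11000100000010110110001

Add column by column in base 2, right to left:
  0+1 = 1
  0+0 = 0
  0+0 = 0
  0+0 = 0
  1+0 = 1
  0+1 = 1
  0+0 = 0
  1+0 = 1
  1+0 = 1
  1+1 = 0 carry 1
  1+1+1 = 1 carry 1
  1+0+1 = 0 carry 1
  0+1+1 = 0 carry 1
  1+0+1 = 0 carry 1
  1+0+1 = 0 carry 1
  0+1+1 = 0 carry 1
  0+1+1 = 0 carry 1
  1+1+1 = 1 carry 1
  1+0+1 = 0 carry 1
  1+0+1 = 0 carry 1
  0+1+1 = 0 carry 1
  1+1+1 = 1 carry 1
  final carry 1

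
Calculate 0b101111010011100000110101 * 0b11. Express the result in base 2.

Multiply each base-2 digit by 3, carrying:
  1×3 = 3 → write 1 carry 1
  0×3+1 = 1 → write 1
  1×3 = 3 → write 1 carry 1
  0×3+1 = 1 → write 1
  1×3 = 3 → write 1 carry 1
  1×3+1 = 4 → write 0 carry 2
  0×3+2 = 2 → write 0 carry 1
  0×3+1 = 1 → write 1
  0×3 = 0 → write 0
  0×3 = 0 → write 0
  0×3 = 0 → write 0
  1×3 = 3 → write 1 carry 1
  1×3+1 = 4 → write 0 carry 2
  1×3+2 = 5 → write 1 carry 2
  0×3+2 = 2 → write 0 carry 1
  0×3+1 = 1 → write 1
  1×3 = 3 → write 1 carry 1
  0×3+1 = 1 → write 1
  1×3 = 3 → write 1 carry 1
  1×3+1 = 4 → write 0 carry 2
  1×3+2 = 5 → write 1 carry 2
  1×3+2 = 5 → write 1 carry 2
  0×3+2 = 2 → write 0 carry 1
  1×3+1 = 4 → write 0 carry 2
  remaining carry: 10

0b10001101111010100010011111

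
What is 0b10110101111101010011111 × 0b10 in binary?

Multiply each base-2 digit by 2, carrying:
  1×2 = 2 → write 0 carry 1
  1×2+1 = 3 → write 1 carry 1
  1×2+1 = 3 → write 1 carry 1
  1×2+1 = 3 → write 1 carry 1
  1×2+1 = 3 → write 1 carry 1
  0×2+1 = 1 → write 1
  0×2 = 0 → write 0
  1×2 = 2 → write 0 carry 1
  0×2+1 = 1 → write 1
  1×2 = 2 → write 0 carry 1
  0×2+1 = 1 → write 1
  1×2 = 2 → write 0 carry 1
  1×2+1 = 3 → write 1 carry 1
  1×2+1 = 3 → write 1 carry 1
  1×2+1 = 3 → write 1 carry 1
  1×2+1 = 3 → write 1 carry 1
  0×2+1 = 1 → write 1
  1×2 = 2 → write 0 carry 1
  0×2+1 = 1 → write 1
  1×2 = 2 → write 0 carry 1
  1×2+1 = 3 → write 1 carry 1
  0×2+1 = 1 → write 1
  1×2 = 2 → write 0 carry 1
  remaining carry: 1

0b101101011111010100111110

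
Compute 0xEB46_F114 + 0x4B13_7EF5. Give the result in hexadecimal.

0x1365A7009

Add column by column in base 16, right to left:
  4+5 = 9
  1+F = 0 carry 1
  1+E+1 = 0 carry 1
  F+7+1 = 7 carry 1
  6+3+1 = A
  4+1 = 5
  B+B = 6 carry 1
  E+4+1 = 3 carry 1
  final carry 1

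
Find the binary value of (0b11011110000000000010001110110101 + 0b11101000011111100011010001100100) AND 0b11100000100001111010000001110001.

0b11000000000001100000000000010001

Add column by column in base 2, right to left:
  1+0 = 1
  0+0 = 0
  1+1 = 0 carry 1
  0+0+1 = 1
  1+0 = 1
  1+1 = 0 carry 1
  0+1+1 = 0 carry 1
  1+0+1 = 0 carry 1
  1+0+1 = 0 carry 1
  1+0+1 = 0 carry 1
  0+1+1 = 0 carry 1
  0+0+1 = 1
  0+1 = 1
  1+1 = 0 carry 1
  0+0+1 = 1
  0+0 = 0
  0+0 = 0
  0+1 = 1
  0+1 = 1
  0+1 = 1
  0+1 = 1
  0+1 = 1
  0+1 = 1
  0+0 = 0
  0+0 = 0
  1+0 = 1
  1+0 = 1
  1+1 = 0 carry 1
  1+0+1 = 0 carry 1
  0+1+1 = 0 carry 1
  1+1+1 = 1 carry 1
  1+1+1 = 1 carry 1
  final carry 1
Sum = 0b111000110011111100101100000011001; now AND with 0b11100000100001111010000001110001:
  111000110011111100101100000011001
& 011100000100001111010000001110001
= 011000000000001100000000000010001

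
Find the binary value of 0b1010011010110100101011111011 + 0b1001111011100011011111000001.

0b10100010110011000001010111100

Add column by column in base 2, right to left:
  1+1 = 0 carry 1
  1+0+1 = 0 carry 1
  0+0+1 = 1
  1+0 = 1
  1+0 = 1
  1+0 = 1
  1+1 = 0 carry 1
  1+1+1 = 1 carry 1
  0+1+1 = 0 carry 1
  1+1+1 = 1 carry 1
  0+1+1 = 0 carry 1
  1+0+1 = 0 carry 1
  0+1+1 = 0 carry 1
  0+1+1 = 0 carry 1
  1+0+1 = 0 carry 1
  0+0+1 = 1
  1+0 = 1
  1+1 = 0 carry 1
  0+1+1 = 0 carry 1
  1+1+1 = 1 carry 1
  0+0+1 = 1
  1+1 = 0 carry 1
  1+1+1 = 1 carry 1
  0+1+1 = 0 carry 1
  0+1+1 = 0 carry 1
  1+0+1 = 0 carry 1
  0+0+1 = 1
  1+1 = 0 carry 1
  final carry 1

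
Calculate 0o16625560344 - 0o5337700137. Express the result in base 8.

Subtract column by column in base 8:
  4-7 → 5 (borrow)
  4-3-1 → 0
  3-1 → 2
  0-0 → 0
  6-0 → 6
  5-7 → 6 (borrow)
  5-7-1 → 5 (borrow)
  2-3-1 → 6 (borrow)
  6-3-1 → 2
  6-5 → 1
  1-0 → 1

0o11265660205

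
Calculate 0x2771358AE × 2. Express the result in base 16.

Multiply each base-16 digit by 2, carrying:
  E×2 = 28 → write C carry 1
  A×2+1 = 21 → write 5 carry 1
  8×2+1 = 17 → write 1 carry 1
  5×2+1 = 11 → write B
  3×2 = 6 → write 6
  1×2 = 2 → write 2
  7×2 = 14 → write E
  7×2 = 14 → write E
  2×2 = 4 → write 4

0x4EE26B15C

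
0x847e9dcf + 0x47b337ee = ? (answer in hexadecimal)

0xcc31d5bd

Add column by column in base 16, right to left:
  f+e = d carry 1
  c+e+1 = b carry 1
  d+7+1 = 5 carry 1
  9+3+1 = d
  e+3 = 1 carry 1
  7+b+1 = 3 carry 1
  4+7+1 = c
  8+4 = c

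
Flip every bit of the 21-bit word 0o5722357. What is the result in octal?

0o2055420

Each oct digit d becomes 7−d:
  5→2, 7→0, 2→5, 2→5, 3→4, 5→2, 7→0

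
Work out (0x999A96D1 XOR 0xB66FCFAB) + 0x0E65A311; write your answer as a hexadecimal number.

0x3E5AFC8B

First 0x999A96D1 XOR 0xB66FCFAB = 0x2FF5597A.
Add column by column in base 16, right to left:
  A+1 = B
  7+1 = 8
  9+3 = C
  5+A = F
  5+5 = A
  F+6 = 5 carry 1
  F+E+1 = E carry 1
  2+0+1 = 3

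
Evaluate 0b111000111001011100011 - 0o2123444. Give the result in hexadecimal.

0b111000111001011100011 = 0x1C72E3 in hexadecimal.
0o2123444 = 0x8A724 in hexadecimal.
Subtract column by column in base 16:
  3-4 → F (borrow)
  E-2-1 → B
  2-7 → B (borrow)
  7-A-1 → C (borrow)
  C-8-1 → 3
  1-0 → 1

0x13CBBF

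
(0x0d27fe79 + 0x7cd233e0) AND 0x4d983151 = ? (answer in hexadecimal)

0x9983051

Add column by column in base 16, right to left:
  9+0 = 9
  7+e = 5 carry 1
  e+3+1 = 2 carry 1
  f+3+1 = 3 carry 1
  7+2+1 = a
  2+d = f
  d+c = 9 carry 1
  0+7+1 = 8
Sum = 0x89fa3259; now AND with 0x4d983151:
  8&4=0, 9&d=9, f&9=9, a&8=8, 3&3=3, 2&1=0, 5&5=5, 9&1=1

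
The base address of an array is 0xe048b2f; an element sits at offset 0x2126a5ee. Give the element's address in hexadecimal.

0x2f2b311d

Add column by column in base 16, right to left:
  f+e = d carry 1
  2+e+1 = 1 carry 1
  b+5+1 = 1 carry 1
  8+a+1 = 3 carry 1
  4+6+1 = b
  0+2 = 2
  e+1 = f
  0+2 = 2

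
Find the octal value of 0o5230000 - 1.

The trailing 4 digits are 0, so subtracting 1 borrows through: they become 7 and the next digit up decrements.

0o5227777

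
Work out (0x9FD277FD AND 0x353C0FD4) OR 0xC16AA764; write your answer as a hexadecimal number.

0xD57AA7F4

0x9FD277FD AND 0x353C0FD4 = 0x151007D4.
Then OR with 0xC16AA764.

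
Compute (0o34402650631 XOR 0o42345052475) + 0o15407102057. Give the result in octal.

First 0o34402650631 XOR 0o42345052475 = 0o76747602244.
Add column by column in base 8, right to left:
  4+7 = 3 carry 1
  4+5+1 = 2 carry 1
  2+0+1 = 3
  2+2 = 4
  0+0 = 0
  6+1 = 7
  7+7 = 6 carry 1
  4+0+1 = 5
  7+4 = 3 carry 1
  6+5+1 = 4 carry 1
  7+1+1 = 1 carry 1
  final carry 1

0o114356704323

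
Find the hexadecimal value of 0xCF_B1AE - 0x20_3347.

0xAF7E67

Subtract column by column in base 16:
  E-7 → 7
  A-4 → 6
  1-3 → E (borrow)
  B-3-1 → 7
  F-0 → F
  C-2 → A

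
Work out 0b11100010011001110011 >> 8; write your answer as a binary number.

Right shift by 8: drop the 8 least-significant bits.

0b111000100110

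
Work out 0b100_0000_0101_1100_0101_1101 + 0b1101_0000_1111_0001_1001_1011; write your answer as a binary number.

0b1000100010100110111111000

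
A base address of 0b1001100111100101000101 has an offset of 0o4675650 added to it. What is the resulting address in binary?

0o4675650 = 0b100110111101110101000 in binary.
Add column by column in base 2, right to left:
  1+0 = 1
  0+0 = 0
  1+0 = 1
  0+1 = 1
  0+0 = 0
  0+1 = 1
  1+0 = 1
  0+1 = 1
  1+1 = 0 carry 1
  0+1+1 = 0 carry 1
  0+0+1 = 1
  1+1 = 0 carry 1
  1+1+1 = 1 carry 1
  1+1+1 = 1 carry 1
  1+1+1 = 1 carry 1
  0+0+1 = 1
  0+1 = 1
  1+1 = 0 carry 1
  1+0+1 = 0 carry 1
  0+0+1 = 1
  0+1 = 1
  1+0 = 1

0b1110011111010011101101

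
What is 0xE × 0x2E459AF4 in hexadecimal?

0x287CE7958

Multiply each base-16 digit by 14, carrying:
  4×14 = 56 → write 8 carry 3
  F×14+3 = 213 → write 5 carry 13
  A×14+13 = 153 → write 9 carry 9
  9×14+9 = 135 → write 7 carry 8
  5×14+8 = 78 → write E carry 4
  4×14+4 = 60 → write C carry 3
  E×14+3 = 199 → write 7 carry 12
  2×14+12 = 40 → write 8 carry 2
  remaining carry: 2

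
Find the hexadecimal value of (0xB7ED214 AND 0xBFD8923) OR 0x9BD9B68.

0xBFD9B68

0xB7ED214 AND 0xBFD8923 = 0xB7C8000.
Then OR with 0x9BD9B68.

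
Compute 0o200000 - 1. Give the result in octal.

The trailing 5 digits are 0, so subtracting 1 borrows through: they become 7 and the next digit up decrements.

0o177777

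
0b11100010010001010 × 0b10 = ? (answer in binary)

0b111000100100010100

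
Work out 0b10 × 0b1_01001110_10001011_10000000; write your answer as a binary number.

0b10100111010001011100000000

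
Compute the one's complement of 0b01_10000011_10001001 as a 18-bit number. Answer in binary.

Invert each bit: 011000001110001001 → 100111110001110110.

0b100111110001110110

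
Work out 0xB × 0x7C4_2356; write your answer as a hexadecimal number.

0x556D84B2

Multiply each base-16 digit by 11, carrying:
  6×11 = 66 → write 2 carry 4
  5×11+4 = 59 → write B carry 3
  3×11+3 = 36 → write 4 carry 2
  2×11+2 = 24 → write 8 carry 1
  4×11+1 = 45 → write D carry 2
  C×11+2 = 134 → write 6 carry 8
  7×11+8 = 85 → write 5 carry 5
  remaining carry: 5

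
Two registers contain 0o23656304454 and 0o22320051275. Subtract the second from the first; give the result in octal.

0o1336233157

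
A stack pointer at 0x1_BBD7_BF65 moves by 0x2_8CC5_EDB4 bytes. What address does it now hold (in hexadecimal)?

Add column by column in base 16, right to left:
  5+4 = 9
  6+B = 1 carry 1
  F+D+1 = D carry 1
  B+E+1 = A carry 1
  7+5+1 = D
  D+C = 9 carry 1
  B+C+1 = 8 carry 1
  B+8+1 = 4 carry 1
  1+2+1 = 4

0x4489DAD19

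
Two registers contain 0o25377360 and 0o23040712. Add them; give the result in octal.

Add column by column in base 8, right to left:
  0+2 = 2
  6+1 = 7
  3+7 = 2 carry 1
  7+0+1 = 0 carry 1
  7+4+1 = 4 carry 1
  3+0+1 = 4
  5+3 = 0 carry 1
  2+2+1 = 5

0o50440272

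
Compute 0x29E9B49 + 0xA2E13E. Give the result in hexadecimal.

Add column by column in base 16, right to left:
  9+E = 7 carry 1
  4+3+1 = 8
  B+1 = C
  9+E = 7 carry 1
  E+2+1 = 1 carry 1
  9+A+1 = 4 carry 1
  2+0+1 = 3

0x3417C87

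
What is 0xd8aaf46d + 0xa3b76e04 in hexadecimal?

0x17c626271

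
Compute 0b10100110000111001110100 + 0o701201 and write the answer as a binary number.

0o701201 = 0b111000001010000001 in binary.
Add column by column in base 2, right to left:
  0+1 = 1
  0+0 = 0
  1+0 = 1
  0+0 = 0
  1+0 = 1
  1+0 = 1
  1+0 = 1
  0+1 = 1
  0+0 = 0
  1+1 = 0 carry 1
  1+0+1 = 0 carry 1
  1+0+1 = 0 carry 1
  0+0+1 = 1
  0+0 = 0
  0+0 = 0
  0+1 = 1
  1+1 = 0 carry 1
  1+1+1 = 1 carry 1
  0+0+1 = 1
  0+0 = 0
  1+0 = 1
  0+0 = 0
  1+0 = 1

0b10101101001000011110101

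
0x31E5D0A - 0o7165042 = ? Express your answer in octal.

0x31E5D0A = 0o307456412 in octal.
Subtract column by column in base 8:
  2-2 → 0
  1-4 → 5 (borrow)
  4-0-1 → 3
  6-5 → 1
  5-6 → 7 (borrow)
  4-1-1 → 2
  7-7 → 0
  0-0 → 0
  3-0 → 3

0o300271350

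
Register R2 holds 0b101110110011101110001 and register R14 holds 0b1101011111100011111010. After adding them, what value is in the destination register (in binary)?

0b10011010110000001101011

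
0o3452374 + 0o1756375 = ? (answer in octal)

Add column by column in base 8, right to left:
  4+5 = 1 carry 1
  7+7+1 = 7 carry 1
  3+3+1 = 7
  2+6 = 0 carry 1
  5+5+1 = 3 carry 1
  4+7+1 = 4 carry 1
  3+1+1 = 5

0o5430771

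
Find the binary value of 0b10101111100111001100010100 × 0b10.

Multiply each base-2 digit by 2, carrying:
  0×2 = 0 → write 0
  0×2 = 0 → write 0
  1×2 = 2 → write 0 carry 1
  0×2+1 = 1 → write 1
  1×2 = 2 → write 0 carry 1
  0×2+1 = 1 → write 1
  0×2 = 0 → write 0
  0×2 = 0 → write 0
  1×2 = 2 → write 0 carry 1
  1×2+1 = 3 → write 1 carry 1
  0×2+1 = 1 → write 1
  0×2 = 0 → write 0
  1×2 = 2 → write 0 carry 1
  1×2+1 = 3 → write 1 carry 1
  1×2+1 = 3 → write 1 carry 1
  0×2+1 = 1 → write 1
  0×2 = 0 → write 0
  1×2 = 2 → write 0 carry 1
  1×2+1 = 3 → write 1 carry 1
  1×2+1 = 3 → write 1 carry 1
  1×2+1 = 3 → write 1 carry 1
  1×2+1 = 3 → write 1 carry 1
  0×2+1 = 1 → write 1
  1×2 = 2 → write 0 carry 1
  0×2+1 = 1 → write 1
  1×2 = 2 → write 0 carry 1
  remaining carry: 1

0b101011111001110011000101000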